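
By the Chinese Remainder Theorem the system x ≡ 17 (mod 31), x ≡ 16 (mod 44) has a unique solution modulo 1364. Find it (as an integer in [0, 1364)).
x ≡ 544 (mod 1364); the representative in [0, 1364) is 544

The moduli 31, 44 are pairwise coprime, so by the CRT there is a unique solution mod 31·44 = 1364.
Solve by successive substitution. Start with x ≡ 17 (mod 31).
  Combine with x ≡ 16 (mod 44): write x = 17 + 31·t and require 17 + 31·t ≡ 16 (mod 44), i.e. 31·t ≡ 16 − 17 ≡ 43 (mod 44). Since 31^(−1) ≡ 27 (mod 44), t ≡ 27·43 ≡ 17 (mod 44). So x ≡ 17 + 31·17 = 544 (mod 1364).
Unique solution in [0, 1364): x = 544.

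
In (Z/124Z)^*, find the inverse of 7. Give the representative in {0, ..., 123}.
Apply the extended Euclidean algorithm to (124, 7), tracking rows (r, s, t) with s·124 + t·7 = r. Each division r_prev = q·r_cur + r_new produces the new row as (previous row) − q·(current row):
  row A: (124, 1, 0)   [1·124 + 0·7 = 124]
  row B: (7, 0, 1)   [0·124 + 1·7 = 7]
  124 = 17·7 + 5   → row C = row A − 17·row B = (5, 1, −17)   [check: 1·124 − 17·7 = 5]
  7 = 1·5 + 2   → row D = row B − 1·row C = (2, −1, 18)   [check: −1·124 + 18·7 = 2]
  5 = 2·2 + 1   → row E = row C − 2·row D = (1, 3, −53)   [check: 3·124 − 53·7 = 1]
  2 = 2·1 + 0   → remainder 0, stop. gcd = 1 (last nonzero row E).
The gcd is 1, so 7 is invertible mod 124. The last nonzero row gives 3·124 − 53·7 = 1, so t = −53. So 7^(−1) ≡ −53 ≡ 71 (mod 124). Verify: 7 · 71 = 497 ≡ 1 (mod 124). ✓

Final answer: 7^(−1) ≡ 71 (mod 124)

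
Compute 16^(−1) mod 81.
16^(−1) ≡ 76 (mod 81)

Apply the extended Euclidean algorithm to (81, 16), tracking rows (r, s, t) with s·81 + t·16 = r. Each division r_prev = q·r_cur + r_new produces the new row as (previous row) − q·(current row):
  row A: (81, 1, 0)   [1·81 + 0·16 = 81]
  row B: (16, 0, 1)   [0·81 + 1·16 = 16]
  81 = 5·16 + 1   → row C = row A − 5·row B = (1, 1, −5)   [check: 1·81 − 5·16 = 1]
  16 = 16·1 + 0   → remainder 0, stop. gcd = 1 (last nonzero row C).
The gcd is 1, so 16 is invertible mod 81. The last nonzero row gives 1·81 − 5·16 = 1, so t = −5. So 16^(−1) ≡ −5 ≡ 76 (mod 81). Verify: 16 · 76 = 1216 ≡ 1 (mod 81). ✓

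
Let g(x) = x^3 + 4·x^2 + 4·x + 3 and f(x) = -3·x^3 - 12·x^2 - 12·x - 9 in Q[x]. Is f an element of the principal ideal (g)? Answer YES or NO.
In Q[x] the ideal (g) consists of all multiples of g, so f ∈ (g) iff g | f, i.e. iff the remainder of f on division by g is 0. Divide f by g (g is monic, so eliminate the leading term of the running remainder at each step):
  leading term -3·x^3: subtract (-3)·g(x) = -3·x^3 - 12·x^2 - 12·x - 9, leaving 0
The remainder is 0, so f(x) = g(x) · h(x) with h(x) = -3. Hence g | f, i.e. f ∈ (g).

Final answer: YES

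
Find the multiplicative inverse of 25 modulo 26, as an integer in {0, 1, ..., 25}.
25^(−1) ≡ 25 (mod 26)

Apply the extended Euclidean algorithm to (26, 25), tracking rows (r, s, t) with s·26 + t·25 = r. Each division r_prev = q·r_cur + r_new produces the new row as (previous row) − q·(current row):
  row A: (26, 1, 0)   [1·26 + 0·25 = 26]
  row B: (25, 0, 1)   [0·26 + 1·25 = 25]
  26 = 1·25 + 1   → row C = row A − 1·row B = (1, 1, −1)   [check: 1·26 − 1·25 = 1]
  25 = 25·1 + 0   → remainder 0, stop. gcd = 1 (last nonzero row C).
The gcd is 1, so 25 is invertible mod 26. The last nonzero row gives 1·26 − 1·25 = 1, so t = −1. So 25^(−1) ≡ −1 ≡ 25 (mod 26). Verify: 25 · 25 = 625 ≡ 1 (mod 26). ✓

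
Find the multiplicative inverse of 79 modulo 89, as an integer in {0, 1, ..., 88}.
Apply the extended Euclidean algorithm to (89, 79), tracking rows (r, s, t) with s·89 + t·79 = r. Each division r_prev = q·r_cur + r_new produces the new row as (previous row) − q·(current row):
  row A: (89, 1, 0)   [1·89 + 0·79 = 89]
  row B: (79, 0, 1)   [0·89 + 1·79 = 79]
  89 = 1·79 + 10   → row C = row A − 1·row B = (10, 1, −1)   [check: 1·89 − 1·79 = 10]
  79 = 7·10 + 9   → row D = row B − 7·row C = (9, −7, 8)   [check: −7·89 + 8·79 = 9]
  10 = 1·9 + 1   → row E = row C − 1·row D = (1, 8, −9)   [check: 8·89 − 9·79 = 1]
  9 = 9·1 + 0   → remainder 0, stop. gcd = 1 (last nonzero row E).
The gcd is 1, so 79 is invertible mod 89. The last nonzero row gives 8·89 − 9·79 = 1, so t = −9. So 79^(−1) ≡ −9 ≡ 80 (mod 89). Verify: 79 · 80 = 6320 ≡ 1 (mod 89). ✓

Final answer: 79^(−1) ≡ 80 (mod 89)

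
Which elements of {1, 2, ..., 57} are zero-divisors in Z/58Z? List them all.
nonzero zero-divisors of Z/58Z = {2, 4, 6, 8, 10, 12, 14, 16, 18, 20, 22, 24, 26, 28, 29, 30, 32, 34, 36, 38, 40, 42, 44, 46, 48, 50, 52, 54, 56}

An element a ∈ Z/58Z (with a ≠ 0) is a zero-divisor iff gcd(a, 58) > 1 (because a is a unit precisely when gcd(a, n) = 1, and in Z/nZ every nonzero, non-unit element is a zero-divisor). Scan a = 1, ..., 57 and keep those with gcd(a, 58) > 1:
  gcd(2, 58) = 2, gcd(4, 58) = 2, gcd(6, 58) = 2, gcd(8, 58) = 2, gcd(10, 58) = 2, gcd(12, 58) = 2, gcd(14, 58) = 2, gcd(16, 58) = 2, gcd(18, 58) = 2, gcd(20, 58) = 2, gcd(22, 58) = 2, gcd(24, 58) = 2, gcd(26, 58) = 2, gcd(28, 58) = 2, gcd(29, 58) = 29, gcd(30, 58) = 2, gcd(32, 58) = 2, gcd(34, 58) = 2, gcd(36, 58) = 2, gcd(38, 58) = 2, gcd(40, 58) = 2, gcd(42, 58) = 2, gcd(44, 58) = 2, gcd(46, 58) = 2, gcd(48, 58) = 2, gcd(50, 58) = 2, gcd(52, 58) = 2, gcd(54, 58) = 2, gcd(56, 58) = 2.
All other a ∈ {1, ..., 57} have gcd(a, 58) = 1 and are units. So the nonzero zero-divisors are exactly the 29 values of a appearing in this scan.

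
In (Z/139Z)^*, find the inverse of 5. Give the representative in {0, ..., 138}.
Apply the extended Euclidean algorithm to (139, 5), tracking rows (r, s, t) with s·139 + t·5 = r. Each division r_prev = q·r_cur + r_new produces the new row as (previous row) − q·(current row):
  row A: (139, 1, 0)   [1·139 + 0·5 = 139]
  row B: (5, 0, 1)   [0·139 + 1·5 = 5]
  139 = 27·5 + 4   → row C = row A − 27·row B = (4, 1, −27)   [check: 1·139 − 27·5 = 4]
  5 = 1·4 + 1   → row D = row B − 1·row C = (1, −1, 28)   [check: −1·139 + 28·5 = 1]
  4 = 4·1 + 0   → remainder 0, stop. gcd = 1 (last nonzero row D).
The gcd is 1, so 5 is invertible mod 139. The last nonzero row gives −1·139 + 28·5 = 1, so t = 28. So 5^(−1) ≡ 28 (mod 139). Verify: 5 · 28 = 140 ≡ 1 (mod 139). ✓

Final answer: 5^(−1) ≡ 28 (mod 139)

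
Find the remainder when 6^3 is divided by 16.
8

Use repeated squaring. Binary(3) = 11. Walk through the bits of the exponent 3 left-to-right: at each bit after the leading one, square the running value, then multiply by 6 if the bit is 1 (always reducing mod 16):
  bit 1 = 1 (leading): start with 6.
  bit 2 = 1: square 6^2 = 36 ≡ 4; bit is 1, so multiply 4·6 = 24 ≡ 8 (mod 16).
Final value: 6^3 ≡ 8 (mod 16).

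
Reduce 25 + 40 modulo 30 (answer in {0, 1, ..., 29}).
5

Reduce the summands first: 40 ≡ 10 (mod 30), so 25 + 40 ≡ 25 + 10 (mod 30). 25 + 10 = 35; 35 = 1·30 + 5, so (25 + 40) mod 30 = 5.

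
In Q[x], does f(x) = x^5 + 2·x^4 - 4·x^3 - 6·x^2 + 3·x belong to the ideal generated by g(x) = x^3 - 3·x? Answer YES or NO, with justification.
In Q[x] the ideal (g) consists of all multiples of g, so f ∈ (g) iff g | f, i.e. iff the remainder of f on division by g is 0. Divide f by g (g is monic, so eliminate the leading term of the running remainder at each step):
  leading term x^5: subtract (x^2)·g(x) = x^5 - 3·x^3, leaving 2·x^4 - x^3 - 6·x^2 + 3·x
  leading term 2·x^4: subtract (2·x)·g(x) = 2·x^4 - 6·x^2, leaving -x^3 + 3·x
  leading term -x^3: subtract (-1)·g(x) = -x^3 + 3·x, leaving 0
The remainder is 0, so f(x) = g(x) · h(x) with h(x) = x^2 + 2·x - 1. Hence g | f, i.e. f ∈ (g).

Final answer: YES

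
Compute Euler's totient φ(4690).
φ is multiplicative, with φ(p^e) = p^e − p^(e−1). Factorise 4690 = 2 · 5 · 7 · 67. Then
  φ(4690) = (2 − 1) · (5 − 1) · (7 − 1) · (67 − 1) = 1 · 4 · 6 · 66 = 1584.

Final answer: φ(4690) = 1584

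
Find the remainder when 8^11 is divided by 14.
8

Use repeated squaring. Binary(11) = 1011. Walk through the bits of the exponent 11 left-to-right: at each bit after the leading one, square the running value, then multiply by 8 if the bit is 1 (always reducing mod 14):
  bit 1 = 1 (leading): start with 8.
  bit 2 = 0: square 8^2 = 64 ≡ 8 (mod 14).
  bit 3 = 1: square 8^2 = 64 ≡ 8; bit is 1, so multiply 8·8 = 64 ≡ 8 (mod 14).
  bit 4 = 1: square 8^2 = 64 ≡ 8; bit is 1, so multiply 8·8 = 64 ≡ 8 (mod 14).
Final value: 8^11 ≡ 8 (mod 14).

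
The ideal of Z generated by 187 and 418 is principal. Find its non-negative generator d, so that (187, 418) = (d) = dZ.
In the PID Z, (a, b) is generated by gcd(a, b). Compute gcd(418, 187) with the extended Euclidean algorithm, tracking rows (r, s, t) with s·418 + t·187 = r:
  row A: (418, 1, 0)   [1·418 + 0·187 = 418]
  row B: (187, 0, 1)   [0·418 + 1·187 = 187]
  418 = 2·187 + 44   → row C = row A − 2·row B = (44, 1, −2)   [check: 1·418 − 2·187 = 44]
  187 = 4·44 + 11   → row D = row B − 4·row C = (11, −4, 9)   [check: −4·418 + 9·187 = 11]
  44 = 4·11 + 0   → remainder 0, stop. gcd = 11 (last nonzero row D).
So gcd(187, 418) = 11, with Bézout identity −4·418 + 9·187 = 11. Containment (⊇): the Bézout identity exhibits 11 as an element of (187, 418), giving (11) ⊆ (187, 418). Containment (⊆): since 11 | 187 and 11 | 418 (187 = 11·17, 418 = 11·38), every Z-linear combination of 187 and 418 is divisible by 11, so (187, 418) ⊆ (11). Therefore (187, 418) = (11), d = 11.

Final answer: (187, 418) = (11); d = 11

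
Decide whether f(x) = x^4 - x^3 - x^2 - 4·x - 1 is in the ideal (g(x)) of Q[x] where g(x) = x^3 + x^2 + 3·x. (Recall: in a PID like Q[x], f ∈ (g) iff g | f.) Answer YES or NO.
In Q[x] the ideal (g) consists of all multiples of g, so f ∈ (g) iff g | f, i.e. iff the remainder of f on division by g is 0. Divide f by g (g is monic, so eliminate the leading term of the running remainder at each step):
  leading term x^4: subtract (x)·g(x) = x^4 + x^3 + 3·x^2, leaving -2·x^3 - 4·x^2 - 4·x - 1
  leading term -2·x^3: subtract (-2)·g(x) = -2·x^3 - 2·x^2 - 6·x, leaving -2·x^2 + 2·x - 1
The remainder r(x) = -2·x^2 + 2·x - 1 ≠ 0 (and deg r < deg g), so g ∤ f, i.e. f ∉ (g).

Final answer: NO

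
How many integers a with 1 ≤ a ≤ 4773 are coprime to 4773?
3024

The number of a ∈ {1, ..., 4773} with gcd(a, 4773) = 1 is by definition Euler's totient φ(4773). φ is multiplicative, with φ(p^e) = p^e − p^(e−1). Factorise 4773 = 3 · 37 · 43. Then
  φ(4773) = (3 − 1) · (37 − 1) · (43 − 1) = 2 · 36 · 42 = 3024.
So there are 3024 such integers.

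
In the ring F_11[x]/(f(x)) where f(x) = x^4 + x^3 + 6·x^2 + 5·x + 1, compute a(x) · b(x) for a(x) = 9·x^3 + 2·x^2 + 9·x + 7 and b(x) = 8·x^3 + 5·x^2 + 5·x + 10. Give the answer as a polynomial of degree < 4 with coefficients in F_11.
Multiply as integer polynomials: a · b = 72·x^6 + 61·x^5 + 127·x^4 + 201·x^3 + 100·x^2 + 125·x + 70. Reducing coefficients mod 11: a · b ≡ 6·x^6 + 6·x^5 + 6·x^4 + 3·x^3 + x^2 + 4·x + 4. Now divide by f(x) = x^4 + x^3 + 6·x^2 + 5·x + 1 in F_11[x], eliminating the leading term at each step:
  leading term 6·x^6: subtract (6·x^2)·f(x) = 6·x^6 + 6·x^5 + 3·x^4 + 8·x^3 + 6·x^2, leaving 3·x^4 + 6·x^3 + 6·x^2 + 4·x + 4 (coefficients mod 11)
  leading term 3·x^4: subtract (3)·f(x) = 3·x^4 + 3·x^3 + 7·x^2 + 4·x + 3, leaving 3·x^3 + 10·x^2 + 1 (coefficients mod 11)
The degree is now < 4, so this is the remainder. Hence a · b ≡ 3·x^3 + 10·x^2 + 1 in F_11[x]/(f).

Final answer: a · b ≡ 3·x^3 + 10·x^2 + 1 (mod f(x))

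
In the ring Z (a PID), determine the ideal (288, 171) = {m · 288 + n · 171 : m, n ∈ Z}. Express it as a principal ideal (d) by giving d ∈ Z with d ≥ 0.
(288, 171) = (9); d = 9

In the PID Z, (a, b) is generated by gcd(a, b). Compute gcd(288, 171) with the extended Euclidean algorithm, tracking rows (r, s, t) with s·288 + t·171 = r:
  row A: (288, 1, 0)   [1·288 + 0·171 = 288]
  row B: (171, 0, 1)   [0·288 + 1·171 = 171]
  288 = 1·171 + 117   → row C = row A − 1·row B = (117, 1, −1)   [check: 1·288 − 1·171 = 117]
  171 = 1·117 + 54   → row D = row B − 1·row C = (54, −1, 2)   [check: −1·288 + 2·171 = 54]
  117 = 2·54 + 9   → row E = row C − 2·row D = (9, 3, −5)   [check: 3·288 − 5·171 = 9]
  54 = 6·9 + 0   → remainder 0, stop. gcd = 9 (last nonzero row E).
So gcd(288, 171) = 9, with Bézout identity 3·288 − 5·171 = 9. Containment (⊇): the Bézout identity exhibits 9 as an element of (288, 171), giving (9) ⊆ (288, 171). Containment (⊆): since 9 | 288 and 9 | 171 (288 = 9·32, 171 = 9·19), every Z-linear combination of 288 and 171 is divisible by 9, so (288, 171) ⊆ (9). Therefore (288, 171) = (9), d = 9.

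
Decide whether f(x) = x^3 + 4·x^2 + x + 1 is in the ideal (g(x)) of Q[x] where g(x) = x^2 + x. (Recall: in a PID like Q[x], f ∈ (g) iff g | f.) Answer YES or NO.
NO

In Q[x] the ideal (g) consists of all multiples of g, so f ∈ (g) iff g | f, i.e. iff the remainder of f on division by g is 0. Divide f by g (g is monic, so eliminate the leading term of the running remainder at each step):
  leading term x^3: subtract (x)·g(x) = x^3 + x^2, leaving 3·x^2 + x + 1
  leading term 3·x^2: subtract (3)·g(x) = 3·x^2 + 3·x, leaving 1 - 2·x
The remainder r(x) = 1 - 2·x ≠ 0 (and deg r < deg g), so g ∤ f, i.e. f ∉ (g).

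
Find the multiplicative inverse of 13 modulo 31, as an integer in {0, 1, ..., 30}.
Apply the extended Euclidean algorithm to (31, 13), tracking rows (r, s, t) with s·31 + t·13 = r. Each division r_prev = q·r_cur + r_new produces the new row as (previous row) − q·(current row):
  row A: (31, 1, 0)   [1·31 + 0·13 = 31]
  row B: (13, 0, 1)   [0·31 + 1·13 = 13]
  31 = 2·13 + 5   → row C = row A − 2·row B = (5, 1, −2)   [check: 1·31 − 2·13 = 5]
  13 = 2·5 + 3   → row D = row B − 2·row C = (3, −2, 5)   [check: −2·31 + 5·13 = 3]
  5 = 1·3 + 2   → row E = row C − 1·row D = (2, 3, −7)   [check: 3·31 − 7·13 = 2]
  3 = 1·2 + 1   → row F = row D − 1·row E = (1, −5, 12)   [check: −5·31 + 12·13 = 1]
  2 = 2·1 + 0   → remainder 0, stop. gcd = 1 (last nonzero row F).
The gcd is 1, so 13 is invertible mod 31. The last nonzero row gives −5·31 + 12·13 = 1, so t = 12. So 13^(−1) ≡ 12 (mod 31). Verify: 13 · 12 = 156 ≡ 1 (mod 31). ✓

Final answer: 13^(−1) ≡ 12 (mod 31)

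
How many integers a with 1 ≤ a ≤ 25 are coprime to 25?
The number of a ∈ {1, ..., 25} with gcd(a, 25) = 1 is by definition Euler's totient φ(25). φ is multiplicative, with φ(p^e) = p^e − p^(e−1). Factorise 25 = 5^2. Then
  φ(25) = (5^2 − 5^1) = 20 = 20.
So there are 20 such integers.

Final answer: 20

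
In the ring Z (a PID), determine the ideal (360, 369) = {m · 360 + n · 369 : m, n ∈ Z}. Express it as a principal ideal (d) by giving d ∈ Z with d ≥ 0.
(360, 369) = (9); d = 9

In the PID Z, (a, b) is generated by gcd(a, b). Compute gcd(369, 360) with the extended Euclidean algorithm, tracking rows (r, s, t) with s·369 + t·360 = r:
  row A: (369, 1, 0)   [1·369 + 0·360 = 369]
  row B: (360, 0, 1)   [0·369 + 1·360 = 360]
  369 = 1·360 + 9   → row C = row A − 1·row B = (9, 1, −1)   [check: 1·369 − 1·360 = 9]
  360 = 40·9 + 0   → remainder 0, stop. gcd = 9 (last nonzero row C).
So gcd(360, 369) = 9, with Bézout identity 1·369 − 1·360 = 9. Containment (⊇): the Bézout identity exhibits 9 as an element of (360, 369), giving (9) ⊆ (360, 369). Containment (⊆): since 9 | 360 and 9 | 369 (360 = 9·40, 369 = 9·41), every Z-linear combination of 360 and 369 is divisible by 9, so (360, 369) ⊆ (9). Therefore (360, 369) = (9), d = 9.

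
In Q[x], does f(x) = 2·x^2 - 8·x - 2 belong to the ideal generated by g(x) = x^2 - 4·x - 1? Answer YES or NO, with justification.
YES

In Q[x] the ideal (g) consists of all multiples of g, so f ∈ (g) iff g | f, i.e. iff the remainder of f on division by g is 0. Divide f by g (g is monic, so eliminate the leading term of the running remainder at each step):
  leading term 2·x^2: subtract (2)·g(x) = 2·x^2 - 8·x - 2, leaving 0
The remainder is 0, so f(x) = g(x) · h(x) with h(x) = 2. Hence g | f, i.e. f ∈ (g).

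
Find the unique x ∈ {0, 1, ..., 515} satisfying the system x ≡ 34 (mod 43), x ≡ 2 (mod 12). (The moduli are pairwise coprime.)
The moduli 43, 12 are pairwise coprime, so by the CRT there is a unique solution mod 43·12 = 516.
Solve by successive substitution. Start with x ≡ 34 (mod 43).
  Combine with x ≡ 2 (mod 12): write x = 34 + 43·t and require 34 + 43·t ≡ 2 (mod 12), i.e. 43·t ≡ 2 − 34 ≡ 4 (mod 12). Since 43^(−1) ≡ 7 (mod 12) (43 ≡ 7 (mod 12)), t ≡ 7·4 ≡ 4 (mod 12). So x ≡ 34 + 43·4 = 206 (mod 516).
Unique solution in [0, 516): x = 206.

Final answer: x ≡ 206 (mod 516); the representative in [0, 516) is 206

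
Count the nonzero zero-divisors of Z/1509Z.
In Z/1509Z each nonzero element is either a unit (gcd with 1509 is 1) or a zero-divisor (gcd > 1). The number of units is φ(1509): factorise 1509 = 3 · 503, so φ(1509) = (3 − 1) · (503 − 1) = 2 · 502 = 1004. The nonzero elements number 1509 − 1 = 1508. Hence the nonzero zero-divisors number 1508 − 1004 = 504.

Final answer: Z/1509Z has 504 nonzero zero-divisors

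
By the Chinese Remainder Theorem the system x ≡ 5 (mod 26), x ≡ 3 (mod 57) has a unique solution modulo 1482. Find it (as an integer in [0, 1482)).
The moduli 26, 57 are pairwise coprime, so by the CRT there is a unique solution mod 26·57 = 1482.
Solve by successive substitution. Start with x ≡ 5 (mod 26).
  Combine with x ≡ 3 (mod 57): write x = 5 + 26·t and require 5 + 26·t ≡ 3 (mod 57), i.e. 26·t ≡ 3 − 5 ≡ 55 (mod 57). Since 26^(−1) ≡ 11 (mod 57), t ≡ 11·55 ≡ 35 (mod 57). So x ≡ 5 + 26·35 = 915 (mod 1482).
Unique solution in [0, 1482): x = 915.

Final answer: x ≡ 915 (mod 1482); the representative in [0, 1482) is 915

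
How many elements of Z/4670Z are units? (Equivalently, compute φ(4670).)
An element a ∈ Z/4670Z is a unit iff gcd(a, 4670) = 1, so the number of units is φ(4670). φ is multiplicative, with φ(p^e) = p^e − p^(e−1). Factorise 4670 = 2 · 5 · 467. Then
  φ(4670) = (2 − 1) · (5 − 1) · (467 − 1) = 1 · 4 · 466 = 1864.

Final answer: Z/4670Z has φ(4670) = 1864 units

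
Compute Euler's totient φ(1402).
φ(1402) = 700

φ is multiplicative, with φ(p^e) = p^e − p^(e−1). Factorise 1402 = 2 · 701. Then
  φ(1402) = (2 − 1) · (701 − 1) = 1 · 700 = 700.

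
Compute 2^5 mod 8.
0

Use repeated squaring. Binary(5) = 101. Walk through the bits of the exponent 5 left-to-right: at each bit after the leading one, square the running value, then multiply by 2 if the bit is 1 (always reducing mod 8):
  bit 1 = 1 (leading): start with 2.
  bit 2 = 0: square 2^2 = 4 (mod 8).
  bit 3 = 1: square 4^2 = 16 ≡ 0; bit is 1, so multiply 0·2 = 0 (mod 8).
Final value: 2^5 ≡ 0 (mod 8).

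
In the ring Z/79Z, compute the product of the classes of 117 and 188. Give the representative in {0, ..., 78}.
34

Reduce the factors first: 117 ≡ 38, 188 ≡ 30 (mod 79), so 117 · 188 ≡ 38 · 30 (mod 79). 38 · 30 = 1140. Dividing by 79: 1140 = 14·79 + 34. So (117 · 188) mod 79 = 34.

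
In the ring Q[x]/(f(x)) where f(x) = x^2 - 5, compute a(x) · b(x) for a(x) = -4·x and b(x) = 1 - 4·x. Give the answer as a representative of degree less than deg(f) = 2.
a · b ≡ 80 - 4·x (mod f(x))

First multiply in Q[x] without reducing: a · b = 16·x^2 - 4·x. Now divide by f(x) = x^2 - 5, eliminating the leading term at each step:
  leading term 16·x^2: subtract (16)·f(x) = 16·x^2 - 80, leaving 80 - 4·x
The degree is now < 2, so this is the remainder. Hence a · b ≡ 80 - 4·x in Q[x]/(f).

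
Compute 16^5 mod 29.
23

Use repeated squaring. Binary(5) = 101. Walk through the bits of the exponent 5 left-to-right: at each bit after the leading one, square the running value, then multiply by 16 if the bit is 1 (always reducing mod 29):
  bit 1 = 1 (leading): start with 16.
  bit 2 = 0: square 16^2 = 256 ≡ 24 (mod 29).
  bit 3 = 1: square 24^2 = 576 ≡ 25; bit is 1, so multiply 25·16 = 400 ≡ 23 (mod 29).
Final value: 16^5 ≡ 23 (mod 29).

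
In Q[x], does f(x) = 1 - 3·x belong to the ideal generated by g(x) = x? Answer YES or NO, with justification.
NO

In Q[x] the ideal (g) consists of all multiples of g, so f ∈ (g) iff g | f, i.e. iff the remainder of f on division by g is 0. Divide f by g (g is monic, so eliminate the leading term of the running remainder at each step):
  leading term -3·x: subtract (-3)·g(x) = -3·x, leaving 1
The remainder r(x) = 1 ≠ 0 (and deg r < deg g), so g ∤ f, i.e. f ∉ (g).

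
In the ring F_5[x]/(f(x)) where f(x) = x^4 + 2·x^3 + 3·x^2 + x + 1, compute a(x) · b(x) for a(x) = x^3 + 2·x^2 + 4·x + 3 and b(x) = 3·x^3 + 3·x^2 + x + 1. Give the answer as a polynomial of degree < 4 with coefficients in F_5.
Multiply as integer polynomials: a · b = 3·x^6 + 9·x^5 + 19·x^4 + 24·x^3 + 15·x^2 + 7·x + 3. Reducing coefficients mod 5: a · b ≡ 3·x^6 + 4·x^5 + 4·x^4 + 4·x^3 + 2·x + 3. Now divide by f(x) = x^4 + 2·x^3 + 3·x^2 + x + 1 in F_5[x], eliminating the leading term at each step:
  leading term 3·x^6: subtract (3·x^2)·f(x) = 3·x^6 + x^5 + 4·x^4 + 3·x^3 + 3·x^2, leaving 3·x^5 + x^3 + 2·x^2 + 2·x + 3 (coefficients mod 5)
  leading term 3·x^5: subtract (3·x)·f(x) = 3·x^5 + x^4 + 4·x^3 + 3·x^2 + 3·x, leaving 4·x^4 + 2·x^3 + 4·x^2 + 4·x + 3 (coefficients mod 5)
  leading term 4·x^4: subtract (4)·f(x) = 4·x^4 + 3·x^3 + 2·x^2 + 4·x + 4, leaving 4·x^3 + 2·x^2 + 4 (coefficients mod 5)
The degree is now < 4, so this is the remainder. Hence a · b ≡ 4·x^3 + 2·x^2 + 4 in F_5[x]/(f).

Final answer: a · b ≡ 4·x^3 + 2·x^2 + 4 (mod f(x))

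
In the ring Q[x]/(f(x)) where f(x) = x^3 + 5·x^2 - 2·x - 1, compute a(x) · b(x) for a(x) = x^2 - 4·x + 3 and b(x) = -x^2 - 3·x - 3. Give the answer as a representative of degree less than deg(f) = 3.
a · b ≡ -26·x^2 + 14·x - 3 (mod f(x))

First multiply in Q[x] without reducing: a · b = -x^4 + x^3 + 6·x^2 + 3·x - 9. Now divide by f(x) = x^3 + 5·x^2 - 2·x - 1, eliminating the leading term at each step:
  leading term -x^4: subtract (-x)·f(x) = -x^4 - 5·x^3 + 2·x^2 + x, leaving 6·x^3 + 4·x^2 + 2·x - 9
  leading term 6·x^3: subtract (6)·f(x) = 6·x^3 + 30·x^2 - 12·x - 6, leaving -26·x^2 + 14·x - 3
The degree is now < 3, so this is the remainder. Hence a · b ≡ -26·x^2 + 14·x - 3 in Q[x]/(f).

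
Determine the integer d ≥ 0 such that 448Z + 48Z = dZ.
In the PID Z, (a, b) is generated by gcd(a, b). Compute gcd(448, 48) with the extended Euclidean algorithm, tracking rows (r, s, t) with s·448 + t·48 = r:
  row A: (448, 1, 0)   [1·448 + 0·48 = 448]
  row B: (48, 0, 1)   [0·448 + 1·48 = 48]
  448 = 9·48 + 16   → row C = row A − 9·row B = (16, 1, −9)   [check: 1·448 − 9·48 = 16]
  48 = 3·16 + 0   → remainder 0, stop. gcd = 16 (last nonzero row C).
So gcd(448, 48) = 16, with Bézout identity 1·448 − 9·48 = 16. Containment (⊇): the Bézout identity exhibits 16 as an element of (448, 48), giving (16) ⊆ (448, 48). Containment (⊆): since 16 | 448 and 16 | 48 (448 = 16·28, 48 = 16·3), every Z-linear combination of 448 and 48 is divisible by 16, so (448, 48) ⊆ (16). Therefore (448, 48) = (16), d = 16.

Final answer: (448, 48) = (16); d = 16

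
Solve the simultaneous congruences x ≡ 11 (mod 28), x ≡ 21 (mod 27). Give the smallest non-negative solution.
x ≡ 291 (mod 756); the representative in [0, 756) is 291

The moduli 28, 27 are pairwise coprime, so by the CRT there is a unique solution mod 28·27 = 756.
Solve by successive substitution. Start with x ≡ 11 (mod 28).
  Combine with x ≡ 21 (mod 27): write x = 11 + 28·t and require 11 + 28·t ≡ 21 (mod 27), i.e. 28·t ≡ 21 − 11 ≡ 10 (mod 27). Since 28^(−1) ≡ 1 (mod 27) (28 ≡ 1 (mod 27)), t ≡ 1·10 ≡ 10 (mod 27). So x ≡ 11 + 28·10 = 291 (mod 756).
Unique solution in [0, 756): x = 291.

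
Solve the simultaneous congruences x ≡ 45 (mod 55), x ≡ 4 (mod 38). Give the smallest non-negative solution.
The moduli 55, 38 are pairwise coprime, so by the CRT there is a unique solution mod 55·38 = 2090.
Solve by successive substitution. Start with x ≡ 45 (mod 55).
  Combine with x ≡ 4 (mod 38): write x = 45 + 55·t and require 45 + 55·t ≡ 4 (mod 38), i.e. 55·t ≡ 4 − 45 ≡ 35 (mod 38). Since 55^(−1) ≡ 9 (mod 38) (55 ≡ 17 (mod 38)), t ≡ 9·35 ≡ 11 (mod 38). So x ≡ 45 + 55·11 = 650 (mod 2090).
Unique solution in [0, 2090): x = 650.

Final answer: x ≡ 650 (mod 2090); the representative in [0, 2090) is 650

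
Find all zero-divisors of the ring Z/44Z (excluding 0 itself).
nonzero zero-divisors of Z/44Z = {2, 4, 6, 8, 10, 11, 12, 14, 16, 18, 20, 22, 24, 26, 28, 30, 32, 33, 34, 36, 38, 40, 42}

An element a ∈ Z/44Z (with a ≠ 0) is a zero-divisor iff gcd(a, 44) > 1 (because a is a unit precisely when gcd(a, n) = 1, and in Z/nZ every nonzero, non-unit element is a zero-divisor). Scan a = 1, ..., 43 and keep those with gcd(a, 44) > 1:
  gcd(2, 44) = 2, gcd(4, 44) = 4, gcd(6, 44) = 2, gcd(8, 44) = 4, gcd(10, 44) = 2, gcd(11, 44) = 11, gcd(12, 44) = 4, gcd(14, 44) = 2, gcd(16, 44) = 4, gcd(18, 44) = 2, gcd(20, 44) = 4, gcd(22, 44) = 22, gcd(24, 44) = 4, gcd(26, 44) = 2, gcd(28, 44) = 4, gcd(30, 44) = 2, gcd(32, 44) = 4, gcd(33, 44) = 11, gcd(34, 44) = 2, gcd(36, 44) = 4, gcd(38, 44) = 2, gcd(40, 44) = 4, gcd(42, 44) = 2.
All other a ∈ {1, ..., 43} have gcd(a, 44) = 1 and are units. So the nonzero zero-divisors are exactly the 23 values of a appearing in this scan.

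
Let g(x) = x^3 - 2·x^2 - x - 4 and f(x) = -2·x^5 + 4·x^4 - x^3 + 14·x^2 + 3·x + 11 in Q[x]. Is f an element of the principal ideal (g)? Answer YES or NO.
NO

In Q[x] the ideal (g) consists of all multiples of g, so f ∈ (g) iff g | f, i.e. iff the remainder of f on division by g is 0. Divide f by g (g is monic, so eliminate the leading term of the running remainder at each step):
  leading term -2·x^5: subtract (-2·x^2)·g(x) = -2·x^5 + 4·x^4 + 2·x^3 + 8·x^2, leaving -3·x^3 + 6·x^2 + 3·x + 11
  leading term -3·x^3: subtract (-3)·g(x) = -3·x^3 + 6·x^2 + 3·x + 12, leaving -1
The remainder r(x) = -1 ≠ 0 (and deg r < deg g), so g ∤ f, i.e. f ∉ (g).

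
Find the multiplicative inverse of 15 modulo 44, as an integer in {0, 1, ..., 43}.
15^(−1) ≡ 3 (mod 44)

Apply the extended Euclidean algorithm to (44, 15), tracking rows (r, s, t) with s·44 + t·15 = r. Each division r_prev = q·r_cur + r_new produces the new row as (previous row) − q·(current row):
  row A: (44, 1, 0)   [1·44 + 0·15 = 44]
  row B: (15, 0, 1)   [0·44 + 1·15 = 15]
  44 = 2·15 + 14   → row C = row A − 2·row B = (14, 1, −2)   [check: 1·44 − 2·15 = 14]
  15 = 1·14 + 1   → row D = row B − 1·row C = (1, −1, 3)   [check: −1·44 + 3·15 = 1]
  14 = 14·1 + 0   → remainder 0, stop. gcd = 1 (last nonzero row D).
The gcd is 1, so 15 is invertible mod 44. The last nonzero row gives −1·44 + 3·15 = 1, so t = 3. So 15^(−1) ≡ 3 (mod 44). Verify: 15 · 3 = 45 ≡ 1 (mod 44). ✓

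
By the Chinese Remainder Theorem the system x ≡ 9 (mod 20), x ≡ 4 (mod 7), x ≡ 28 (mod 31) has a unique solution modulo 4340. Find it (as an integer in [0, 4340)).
x ≡ 3469 (mod 4340); the representative in [0, 4340) is 3469

The moduli 20, 7, 31 are pairwise coprime, so by the CRT there is a unique solution mod 20·7·31 = 4340.
Solve by successive substitution. Start with x ≡ 9 (mod 20).
  Combine with x ≡ 4 (mod 7): write x = 9 + 20·t and require 9 + 20·t ≡ 4 (mod 7), i.e. 20·t ≡ 4 − 9 ≡ 2 (mod 7). Since 20^(−1) ≡ 6 (mod 7) (20 ≡ 6 (mod 7)), t ≡ 6·2 ≡ 5 (mod 7). So x ≡ 9 + 20·5 = 109 (mod 140).
  Combine with x ≡ 28 (mod 31): write x = 109 + 140·t and require 109 + 140·t ≡ 28 (mod 31), i.e. 140·t ≡ 28 − 109 ≡ 12 (mod 31). Since 140^(−1) ≡ 2 (mod 31) (140 ≡ 16 (mod 31)), t ≡ 2·12 ≡ 24 (mod 31). So x ≡ 109 + 140·24 = 3469 (mod 4340).
Unique solution in [0, 4340): x = 3469.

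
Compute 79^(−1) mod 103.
Apply the extended Euclidean algorithm to (103, 79), tracking rows (r, s, t) with s·103 + t·79 = r. Each division r_prev = q·r_cur + r_new produces the new row as (previous row) − q·(current row):
  row A: (103, 1, 0)   [1·103 + 0·79 = 103]
  row B: (79, 0, 1)   [0·103 + 1·79 = 79]
  103 = 1·79 + 24   → row C = row A − 1·row B = (24, 1, −1)   [check: 1·103 − 1·79 = 24]
  79 = 3·24 + 7   → row D = row B − 3·row C = (7, −3, 4)   [check: −3·103 + 4·79 = 7]
  24 = 3·7 + 3   → row E = row C − 3·row D = (3, 10, −13)   [check: 10·103 − 13·79 = 3]
  7 = 2·3 + 1   → row F = row D − 2·row E = (1, −23, 30)   [check: −23·103 + 30·79 = 1]
  3 = 3·1 + 0   → remainder 0, stop. gcd = 1 (last nonzero row F).
The gcd is 1, so 79 is invertible mod 103. The last nonzero row gives −23·103 + 30·79 = 1, so t = 30. So 79^(−1) ≡ 30 (mod 103). Verify: 79 · 30 = 2370 ≡ 1 (mod 103). ✓

Final answer: 79^(−1) ≡ 30 (mod 103)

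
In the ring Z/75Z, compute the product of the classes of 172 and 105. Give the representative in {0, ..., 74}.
Reduce the factors first: 172 ≡ 22, 105 ≡ 30 (mod 75), so 172 · 105 ≡ 22 · 30 (mod 75). 22 · 30 = 660. Dividing by 75: 660 = 8·75 + 60. So (172 · 105) mod 75 = 60.

Final answer: 60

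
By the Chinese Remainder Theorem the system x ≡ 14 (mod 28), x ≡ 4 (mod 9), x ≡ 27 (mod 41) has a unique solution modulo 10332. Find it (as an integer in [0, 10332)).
x ≡ 10318 (mod 10332); the representative in [0, 10332) is 10318

The moduli 28, 9, 41 are pairwise coprime, so by the CRT there is a unique solution mod 28·9·41 = 10332.
Solve by successive substitution. Start with x ≡ 14 (mod 28).
  Combine with x ≡ 4 (mod 9): write x = 14 + 28·t and require 14 + 28·t ≡ 4 (mod 9), i.e. 28·t ≡ 4 − 14 ≡ 8 (mod 9). Since 28^(−1) ≡ 1 (mod 9) (28 ≡ 1 (mod 9)), t ≡ 1·8 ≡ 8 (mod 9). So x ≡ 14 + 28·8 = 238 (mod 252).
  Combine with x ≡ 27 (mod 41): write x = 238 + 252·t and require 238 + 252·t ≡ 27 (mod 41), i.e. 252·t ≡ 27 − 238 ≡ 35 (mod 41). Since 252^(−1) ≡ 7 (mod 41) (252 ≡ 6 (mod 41)), t ≡ 7·35 ≡ 40 (mod 41). So x ≡ 238 + 252·40 = 10318 (mod 10332).
Unique solution in [0, 10332): x = 10318.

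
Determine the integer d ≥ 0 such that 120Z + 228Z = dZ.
In the PID Z, (a, b) is generated by gcd(a, b). Compute gcd(228, 120) with the extended Euclidean algorithm, tracking rows (r, s, t) with s·228 + t·120 = r:
  row A: (228, 1, 0)   [1·228 + 0·120 = 228]
  row B: (120, 0, 1)   [0·228 + 1·120 = 120]
  228 = 1·120 + 108   → row C = row A − 1·row B = (108, 1, −1)   [check: 1·228 − 1·120 = 108]
  120 = 1·108 + 12   → row D = row B − 1·row C = (12, −1, 2)   [check: −1·228 + 2·120 = 12]
  108 = 9·12 + 0   → remainder 0, stop. gcd = 12 (last nonzero row D).
So gcd(120, 228) = 12, with Bézout identity −1·228 + 2·120 = 12. Containment (⊇): the Bézout identity exhibits 12 as an element of (120, 228), giving (12) ⊆ (120, 228). Containment (⊆): since 12 | 120 and 12 | 228 (120 = 12·10, 228 = 12·19), every Z-linear combination of 120 and 228 is divisible by 12, so (120, 228) ⊆ (12). Therefore (120, 228) = (12), d = 12.

Final answer: (120, 228) = (12); d = 12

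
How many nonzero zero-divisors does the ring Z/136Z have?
Z/136Z has 71 nonzero zero-divisors

In Z/136Z each nonzero element is either a unit (gcd with 136 is 1) or a zero-divisor (gcd > 1). The number of units is φ(136): factorise 136 = 2^3 · 17, so φ(136) = (2^3 − 2^2) · (17 − 1) = 4 · 16 = 64. The nonzero elements number 136 − 1 = 135. Hence the nonzero zero-divisors number 135 − 64 = 71.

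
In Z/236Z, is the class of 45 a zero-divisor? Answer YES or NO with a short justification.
gcd(45, 236) = 1, so 45 is a unit in Z/236Z (it has a multiplicative inverse). A unit cannot be a zero-divisor: if 45·b ≡ 0 then multiplying both sides by 45^(−1) gives b ≡ 0. So 45 is not a zero-divisor.

Final answer: NO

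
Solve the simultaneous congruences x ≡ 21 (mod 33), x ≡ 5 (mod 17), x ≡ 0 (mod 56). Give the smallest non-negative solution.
The moduli 33, 17, 56 are pairwise coprime, so by the CRT there is a unique solution mod 33·17·56 = 31416.
Solve by successive substitution. Start with x ≡ 21 (mod 33).
  Combine with x ≡ 5 (mod 17): write x = 21 + 33·t and require 21 + 33·t ≡ 5 (mod 17), i.e. 33·t ≡ 5 − 21 ≡ 1 (mod 17). Since 33^(−1) ≡ 16 (mod 17) (33 ≡ 16 (mod 17)), t ≡ 16·1 ≡ 16 (mod 17). So x ≡ 21 + 33·16 = 549 (mod 561).
  Combine with x ≡ 0 (mod 56): write x = 549 + 561·t and require 549 + 561·t ≡ 0 (mod 56), i.e. 561·t ≡ 0 − 549 ≡ 11 (mod 56). Since 561^(−1) ≡ 1 (mod 56) (561 ≡ 1 (mod 56)), t ≡ 1·11 ≡ 11 (mod 56). So x ≡ 549 + 561·11 = 6720 (mod 31416).
Unique solution in [0, 31416): x = 6720.

Final answer: x ≡ 6720 (mod 31416); the representative in [0, 31416) is 6720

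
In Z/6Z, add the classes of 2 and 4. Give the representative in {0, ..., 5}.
0

Both summands are already reduced mod 6. 2 + 4 = 6; 6 = 1·6 + 0, so (2 + 4) mod 6 = 0.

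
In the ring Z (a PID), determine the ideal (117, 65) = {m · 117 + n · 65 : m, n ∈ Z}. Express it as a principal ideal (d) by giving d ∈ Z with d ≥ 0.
In the PID Z, (a, b) is generated by gcd(a, b). Compute gcd(117, 65) with the extended Euclidean algorithm, tracking rows (r, s, t) with s·117 + t·65 = r:
  row A: (117, 1, 0)   [1·117 + 0·65 = 117]
  row B: (65, 0, 1)   [0·117 + 1·65 = 65]
  117 = 1·65 + 52   → row C = row A − 1·row B = (52, 1, −1)   [check: 1·117 − 1·65 = 52]
  65 = 1·52 + 13   → row D = row B − 1·row C = (13, −1, 2)   [check: −1·117 + 2·65 = 13]
  52 = 4·13 + 0   → remainder 0, stop. gcd = 13 (last nonzero row D).
So gcd(117, 65) = 13, with Bézout identity −1·117 + 2·65 = 13. Containment (⊇): the Bézout identity exhibits 13 as an element of (117, 65), giving (13) ⊆ (117, 65). Containment (⊆): since 13 | 117 and 13 | 65 (117 = 13·9, 65 = 13·5), every Z-linear combination of 117 and 65 is divisible by 13, so (117, 65) ⊆ (13). Therefore (117, 65) = (13), d = 13.

Final answer: (117, 65) = (13); d = 13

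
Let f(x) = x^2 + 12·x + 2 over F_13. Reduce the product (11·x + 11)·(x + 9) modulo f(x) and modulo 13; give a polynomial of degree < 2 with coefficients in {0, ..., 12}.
Multiply as integer polynomials: a · b = 11·x^2 + 110·x + 99. Reducing coefficients mod 13: a · b ≡ 11·x^2 + 6·x + 8. Now divide by f(x) = x^2 + 12·x + 2 in F_13[x], eliminating the leading term at each step:
  leading term 11·x^2: subtract (11)·f(x) = 11·x^2 + 2·x + 9, leaving 4·x + 12 (coefficients mod 13)
The degree is now < 2, so this is the remainder. Hence a · b ≡ 4·x + 12 in F_13[x]/(f).

Final answer: a · b ≡ 4·x + 12 (mod f(x))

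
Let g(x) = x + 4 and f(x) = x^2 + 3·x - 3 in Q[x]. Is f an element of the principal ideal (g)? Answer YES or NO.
In Q[x] the ideal (g) consists of all multiples of g, so f ∈ (g) iff g | f, i.e. iff the remainder of f on division by g is 0. Divide f by g (g is monic, so eliminate the leading term of the running remainder at each step):
  leading term x^2: subtract (x)·g(x) = x^2 + 4·x, leaving -x - 3
  leading term -x: subtract (-1)·g(x) = -x - 4, leaving 1
The remainder r(x) = 1 ≠ 0 (and deg r < deg g), so g ∤ f, i.e. f ∉ (g).

Final answer: NO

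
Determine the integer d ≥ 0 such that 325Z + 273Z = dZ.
(325, 273) = (13); d = 13

In the PID Z, (a, b) is generated by gcd(a, b). Compute gcd(325, 273) with the extended Euclidean algorithm, tracking rows (r, s, t) with s·325 + t·273 = r:
  row A: (325, 1, 0)   [1·325 + 0·273 = 325]
  row B: (273, 0, 1)   [0·325 + 1·273 = 273]
  325 = 1·273 + 52   → row C = row A − 1·row B = (52, 1, −1)   [check: 1·325 − 1·273 = 52]
  273 = 5·52 + 13   → row D = row B − 5·row C = (13, −5, 6)   [check: −5·325 + 6·273 = 13]
  52 = 4·13 + 0   → remainder 0, stop. gcd = 13 (last nonzero row D).
So gcd(325, 273) = 13, with Bézout identity −5·325 + 6·273 = 13. Containment (⊇): the Bézout identity exhibits 13 as an element of (325, 273), giving (13) ⊆ (325, 273). Containment (⊆): since 13 | 325 and 13 | 273 (325 = 13·25, 273 = 13·21), every Z-linear combination of 325 and 273 is divisible by 13, so (325, 273) ⊆ (13). Therefore (325, 273) = (13), d = 13.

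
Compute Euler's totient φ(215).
φ(215) = 168

φ is multiplicative, with φ(p^e) = p^e − p^(e−1). Factorise 215 = 5 · 43. Then
  φ(215) = (5 − 1) · (43 − 1) = 4 · 42 = 168.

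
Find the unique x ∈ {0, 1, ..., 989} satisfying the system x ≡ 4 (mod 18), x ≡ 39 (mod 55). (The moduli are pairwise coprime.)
x ≡ 94 (mod 990); the representative in [0, 990) is 94

The moduli 18, 55 are pairwise coprime, so by the CRT there is a unique solution mod 18·55 = 990.
Solve by successive substitution. Start with x ≡ 4 (mod 18).
  Combine with x ≡ 39 (mod 55): write x = 4 + 18·t and require 4 + 18·t ≡ 39 (mod 55), i.e. 18·t ≡ 39 − 4 ≡ 35 (mod 55). Since 18^(−1) ≡ 52 (mod 55), t ≡ 52·35 ≡ 5 (mod 55). So x ≡ 4 + 18·5 = 94 (mod 990).
Unique solution in [0, 990): x = 94.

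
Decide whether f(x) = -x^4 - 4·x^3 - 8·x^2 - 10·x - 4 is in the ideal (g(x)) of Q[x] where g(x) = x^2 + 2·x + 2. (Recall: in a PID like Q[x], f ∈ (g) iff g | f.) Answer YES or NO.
NO

In Q[x] the ideal (g) consists of all multiples of g, so f ∈ (g) iff g | f, i.e. iff the remainder of f on division by g is 0. Divide f by g (g is monic, so eliminate the leading term of the running remainder at each step):
  leading term -x^4: subtract (-x^2)·g(x) = -x^4 - 2·x^3 - 2·x^2, leaving -2·x^3 - 6·x^2 - 10·x - 4
  leading term -2·x^3: subtract (-2·x)·g(x) = -2·x^3 - 4·x^2 - 4·x, leaving -2·x^2 - 6·x - 4
  leading term -2·x^2: subtract (-2)·g(x) = -2·x^2 - 4·x - 4, leaving -2·x
The remainder r(x) = -2·x ≠ 0 (and deg r < deg g), so g ∤ f, i.e. f ∉ (g).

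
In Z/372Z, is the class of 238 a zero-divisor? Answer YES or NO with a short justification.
YES

gcd(238, 372) = 2 > 1, so 238 is not a unit in Z/372Z. In Z/nZ every nonzero non-unit is a zero-divisor: explicitly, take b = 372/gcd = 186 ≠ 0 (mod 372); then 238·186 = 44268 = 119·372, i.e. 238·186 ≡ 0 (mod 372). So 238 is a zero-divisor.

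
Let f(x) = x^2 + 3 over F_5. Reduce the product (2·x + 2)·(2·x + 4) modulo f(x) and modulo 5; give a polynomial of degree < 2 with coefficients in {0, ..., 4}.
a · b ≡ 2·x + 1 (mod f(x))

Multiply as integer polynomials: a · b = 4·x^2 + 12·x + 8. Reducing coefficients mod 5: a · b ≡ 4·x^2 + 2·x + 3. Now divide by f(x) = x^2 + 3 in F_5[x], eliminating the leading term at each step:
  leading term 4·x^2: subtract (4)·f(x) = 4·x^2 + 2, leaving 2·x + 1 (coefficients mod 5)
The degree is now < 2, so this is the remainder. Hence a · b ≡ 2·x + 1 in F_5[x]/(f).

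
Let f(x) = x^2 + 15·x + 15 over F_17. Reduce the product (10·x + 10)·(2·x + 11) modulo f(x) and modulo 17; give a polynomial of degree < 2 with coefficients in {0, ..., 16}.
a · b ≡ 14 (mod f(x))

Multiply as integer polynomials: a · b = 20·x^2 + 130·x + 110. Reducing coefficients mod 17: a · b ≡ 3·x^2 + 11·x + 8. Now divide by f(x) = x^2 + 15·x + 15 in F_17[x], eliminating the leading term at each step:
  leading term 3·x^2: subtract (3)·f(x) = 3·x^2 + 11·x + 11, leaving 14 (coefficients mod 17)
The degree is now < 2, so this is the remainder. Hence a · b ≡ 14 in F_17[x]/(f).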